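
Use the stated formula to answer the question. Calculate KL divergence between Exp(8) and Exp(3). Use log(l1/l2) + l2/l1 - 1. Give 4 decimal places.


KL divergence for exponential family:
KL = log(l1/l2) + l2/l1 - 1.
log(8/3) = 0.980829.
3/8 = 0.375.
KL = 0.980829 + 0.375 - 1 = 0.3558

0.3558


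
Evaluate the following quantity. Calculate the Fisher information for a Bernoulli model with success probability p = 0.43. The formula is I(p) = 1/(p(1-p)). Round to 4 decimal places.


For Bernoulli(p), Fisher information is I(p) = 1/(p*(1-p)).
p = 0.43, 1-p = 0.57.
p*(1-p) = 0.2451.
I(p) = 1/0.2451 = 4.0800

4.0800


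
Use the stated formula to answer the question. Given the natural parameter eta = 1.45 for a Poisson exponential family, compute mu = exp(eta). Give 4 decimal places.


Expectation parameter for Poisson exponential family:
mu = exp(eta).
eta = 1.45.
mu = exp(1.45) = 4.2631

4.2631


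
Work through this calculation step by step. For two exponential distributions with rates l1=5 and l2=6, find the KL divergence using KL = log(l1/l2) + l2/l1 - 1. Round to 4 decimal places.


KL divergence for exponential family:
KL = log(l1/l2) + l2/l1 - 1.
log(5/6) = -0.182322.
6/5 = 1.2.
KL = -0.182322 + 1.2 - 1 = 0.0177

0.0177


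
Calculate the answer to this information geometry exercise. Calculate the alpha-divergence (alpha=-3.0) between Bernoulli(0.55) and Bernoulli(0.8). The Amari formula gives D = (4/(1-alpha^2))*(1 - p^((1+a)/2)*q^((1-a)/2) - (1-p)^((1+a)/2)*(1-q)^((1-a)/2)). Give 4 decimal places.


Amari alpha-divergence:
D = (4/(1-alpha^2))*(1 - p^((1+a)/2)*q^((1-a)/2) - (1-p)^((1+a)/2)*(1-q)^((1-a)/2)).
alpha = -3.0, p = 0.55, q = 0.8.
e1 = (1+alpha)/2 = -1.0, e2 = (1-alpha)/2 = 2.0.
t1 = p^e1 * q^e2 = 0.55^-1.0 * 0.8^2.0 = 1.163636.
t2 = (1-p)^e1 * (1-q)^e2 = 0.45^-1.0 * 0.2^2.0 = 0.088889.
4/(1-alpha^2) = -0.5.
D = -0.5*(1 - 1.163636 - 0.088889) = 0.1263

0.1263


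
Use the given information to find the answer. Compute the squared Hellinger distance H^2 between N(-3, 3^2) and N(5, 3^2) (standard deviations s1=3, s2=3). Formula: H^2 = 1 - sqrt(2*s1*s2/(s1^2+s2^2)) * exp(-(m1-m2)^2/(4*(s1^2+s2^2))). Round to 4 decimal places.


Squared Hellinger distance for Gaussians:
H^2 = 1 - sqrt(2*s1*s2/(s1^2+s2^2)) * exp(-(m1-m2)^2/(4*(s1^2+s2^2))).
s1^2 = 9, s2^2 = 9, s1^2+s2^2 = 18.
sqrt(2*3*3/(18)) = 1.0.
(m1-m2)^2 = (-8)^2 = 64.
exp(-64/(4*18)) = exp(-0.888889) = 0.411112.
H^2 = 1 - 1.0*0.411112 = 0.5889

0.5889


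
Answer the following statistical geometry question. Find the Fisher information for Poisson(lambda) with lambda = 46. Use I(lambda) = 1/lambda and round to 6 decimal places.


Fisher information for Poisson: I(lambda) = 1/lambda.
lambda = 46.
I(lambda) = 1/46 = 0.021739

0.021739


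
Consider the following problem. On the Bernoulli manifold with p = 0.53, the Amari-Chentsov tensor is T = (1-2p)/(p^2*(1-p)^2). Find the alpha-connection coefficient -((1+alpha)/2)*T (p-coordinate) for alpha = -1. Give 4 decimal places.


Skewness (Amari-Chentsov) tensor: T = (1-2p)/(p^2*(1-p)^2).
p = 0.53, 1-2p = -0.06, p^2 = 0.2809, (1-p)^2 = 0.2209.
T = -0.06/(0.2809 * 0.2209) = -0.96695.
In the p-coordinate, Gamma^(alpha) = Gamma^(0) - (alpha/2)*T with Gamma^(0) = (1/2)*g'(p) = -T/2,
so Gamma^(alpha) = -((1+alpha)/2)*T.
alpha = -1, -(1+alpha)/2 = 0.0.
Gamma = 0.0 * -0.96695 = 0.0000

0.0000


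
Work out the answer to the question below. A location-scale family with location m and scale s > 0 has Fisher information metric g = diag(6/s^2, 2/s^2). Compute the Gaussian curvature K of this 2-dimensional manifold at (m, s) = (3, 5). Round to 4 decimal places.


The metric has the form g = (A dm^2 + B ds^2)/s^2 with A = 6, B = 2.
Substitute u = sqrt(A/B)*m: g = B*(du^2 + ds^2)/s^2, i.e. B times the
Poincare upper half-plane metric, which has constant Gaussian curvature -1.
Scaling a 2D metric by a constant c divides the Gaussian curvature by c,
so K = -1/B = -1/(2) = -0.5000 everywhere (the point (m, s) = (3, 5) is irrelevant:
the curvature is constant).
The requested Gaussian curvature is K = -0.5000.

-0.5000


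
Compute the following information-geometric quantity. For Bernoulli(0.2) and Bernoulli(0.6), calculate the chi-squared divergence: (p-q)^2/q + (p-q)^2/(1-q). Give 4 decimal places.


Chi-squared divergence between Bernoulli distributions:
chi^2 = (p-q)^2/q + (p-q)^2/(1-q).
p = 0.2, q = 0.6, p-q = -0.4.
(p-q)^2 = 0.16.
term1 = 0.16/0.6 = 0.266667.
term2 = 0.16/0.4 = 0.4.
chi^2 = 0.266667 + 0.4 = 0.6667

0.6667


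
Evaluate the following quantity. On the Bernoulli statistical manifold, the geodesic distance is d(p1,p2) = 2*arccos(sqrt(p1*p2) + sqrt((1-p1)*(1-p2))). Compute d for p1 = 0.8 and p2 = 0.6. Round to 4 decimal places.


Geodesic distance on Bernoulli manifold:
d(p1,p2) = 2*arccos(sqrt(p1*p2) + sqrt((1-p1)*(1-p2))).
sqrt(p1*p2) = sqrt(0.8*0.6) = 0.69282.
sqrt((1-p1)*(1-p2)) = sqrt(0.2*0.4) = 0.282843.
arg = 0.69282 + 0.282843 = 0.975663.
d = 2*arccos(0.975663) = 0.4421

0.4421


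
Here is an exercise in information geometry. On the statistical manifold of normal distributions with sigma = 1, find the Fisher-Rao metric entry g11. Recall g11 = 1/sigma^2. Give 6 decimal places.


For the 2-parameter normal family, the Fisher metric has:
  g11 = 1/sigma^2, g22 = 2/sigma^2.
sigma = 1, sigma^2 = 1.
g11 = 1.000000

1.000000


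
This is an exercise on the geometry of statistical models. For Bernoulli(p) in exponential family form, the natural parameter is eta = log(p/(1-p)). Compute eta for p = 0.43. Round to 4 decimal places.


Natural parameter for Bernoulli: eta = log(p/(1-p)).
p = 0.43, 1-p = 0.57.
p/(1-p) = 0.754386.
eta = log(0.754386) = -0.2819

-0.2819


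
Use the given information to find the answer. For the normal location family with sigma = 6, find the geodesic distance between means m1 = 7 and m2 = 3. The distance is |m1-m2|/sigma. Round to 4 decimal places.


On the fixed-variance normal subfamily, geodesic distance = |m1-m2|/sigma.
|7 - 3| = 4.
sigma = 6.
d = 4/6 = 0.6667

0.6667


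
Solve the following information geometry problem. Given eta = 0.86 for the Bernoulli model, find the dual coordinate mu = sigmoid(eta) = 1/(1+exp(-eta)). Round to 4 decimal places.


Dual coordinate (expectation parameter) for Bernoulli:
mu = 1/(1+exp(-eta)).
eta = 0.86.
exp(-eta) = exp(-0.86) = 0.423162.
mu = 1/(1+0.423162) = 0.7027

0.7027


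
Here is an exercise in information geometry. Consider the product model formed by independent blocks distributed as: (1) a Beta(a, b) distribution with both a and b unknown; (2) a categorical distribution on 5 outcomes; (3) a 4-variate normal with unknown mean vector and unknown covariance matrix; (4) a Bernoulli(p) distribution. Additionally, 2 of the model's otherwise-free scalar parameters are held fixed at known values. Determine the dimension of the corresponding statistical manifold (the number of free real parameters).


The dimension of a statistical manifold equals the number of free
(independent) real parameters of the model. For a product of independent
blocks the parameter counts add.
- Beta (a, b): 2.
- categorical on 5 outcomes (probabilities sum to 1): 5-1 = 4.
- 4-variate normal: 4 (mean) + 4*5/2 = 10 (symmetric covariance) = 14.
- Bernoulli (p): 1.
Total = 2 + 4 + 14 + 1 = 21.
2 parameter(s) fixed at known values: 21 - 2 = 19.
Dimension = 19

19


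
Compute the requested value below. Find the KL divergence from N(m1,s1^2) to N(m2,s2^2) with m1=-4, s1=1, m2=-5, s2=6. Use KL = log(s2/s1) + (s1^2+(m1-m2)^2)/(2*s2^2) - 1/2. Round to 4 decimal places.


KL divergence between normal distributions:
KL = log(s2/s1) + (s1^2 + (m1-m2)^2)/(2*s2^2) - 1/2.
log(6/1) = 1.791759.
(1^2 + (-4--5)^2)/(2*6^2) = (1 + 1)/72 = 0.027778.
KL = 1.791759 + 0.027778 - 0.5 = 1.3195

1.3195


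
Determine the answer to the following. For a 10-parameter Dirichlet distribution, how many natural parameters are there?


Exponential family dimension calculation:
Dirichlet with 10 components has 10 natural parameters.

10


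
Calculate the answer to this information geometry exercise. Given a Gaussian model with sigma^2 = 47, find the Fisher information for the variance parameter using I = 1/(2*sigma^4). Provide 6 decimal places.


Fisher information for variance: I(sigma^2) = 1/(2*sigma^4).
sigma^2 = 47, so sigma^4 = 2209.
I = 1/(2*2209) = 1/4418 = 0.000226

0.000226


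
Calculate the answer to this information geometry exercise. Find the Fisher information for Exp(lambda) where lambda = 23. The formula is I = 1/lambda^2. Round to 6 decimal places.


Fisher information for exponential: I(lambda) = 1/lambda^2.
lambda = 23, lambda^2 = 529.
I = 1/529 = 0.001890

0.001890


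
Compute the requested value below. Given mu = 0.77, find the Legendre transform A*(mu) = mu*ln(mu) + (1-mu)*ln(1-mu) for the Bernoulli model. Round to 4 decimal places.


Legendre transform for Bernoulli:
A*(mu) = mu*log(mu) + (1-mu)*log(1-mu).
mu = 0.77, 1-mu = 0.23.
mu*log(mu) = 0.77*log(0.77) = -0.201251.
(1-mu)*log(1-mu) = 0.23*log(0.23) = -0.338025.
A* = -0.201251 + -0.338025 = -0.5393

-0.5393


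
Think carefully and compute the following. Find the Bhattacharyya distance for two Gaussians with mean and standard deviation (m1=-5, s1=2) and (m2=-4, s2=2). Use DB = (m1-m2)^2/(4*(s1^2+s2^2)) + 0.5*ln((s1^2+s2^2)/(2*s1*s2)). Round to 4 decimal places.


Bhattacharyya distance between two Gaussians:
DB = (m1-m2)^2/(4*(s1^2+s2^2)) + (1/2)*ln((s1^2+s2^2)/(2*s1*s2)).
(m1-m2)^2 = (-1)^2 = 1.
s1^2+s2^2 = 4 + 4 = 8.
term1 = 1/32 = 0.03125.
term2 = 0.5*ln(8/8.0) = 0.0.
DB = 0.03125 + 0.0 = 0.0313

0.0313


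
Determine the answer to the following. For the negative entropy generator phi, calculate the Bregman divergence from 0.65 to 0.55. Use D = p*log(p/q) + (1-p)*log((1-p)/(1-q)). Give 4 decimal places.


Bregman divergence with negative entropy generator:
D = p*log(p/q) + (1-p)*log((1-p)/(1-q)).
p = 0.65, q = 0.55.
p*log(p/q) = 0.65*log(0.65/0.55) = 0.108585.
(1-p)*log((1-p)/(1-q)) = 0.35*log(0.35/0.45) = -0.08796.
D = 0.108585 + -0.08796 = 0.0206

0.0206


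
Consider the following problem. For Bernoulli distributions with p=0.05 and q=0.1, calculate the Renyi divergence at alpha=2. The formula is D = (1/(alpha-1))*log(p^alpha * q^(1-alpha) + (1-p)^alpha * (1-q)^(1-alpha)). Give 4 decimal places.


Renyi divergence of order alpha between Bernoulli distributions:
D = (1/(alpha-1))*log(p^alpha * q^(1-alpha) + (1-p)^alpha * (1-q)^(1-alpha)).
alpha = 2, p = 0.05, q = 0.1.
p^alpha * q^(1-alpha) = 0.05^2 * 0.1^-1 = 0.025.
(1-p)^alpha * (1-q)^(1-alpha) = 0.95^2 * 0.9^-1 = 1.002778.
sum = 0.025 + 1.002778 = 1.027778.
D = (1/1)*log(1.027778) = 0.0274

0.0274


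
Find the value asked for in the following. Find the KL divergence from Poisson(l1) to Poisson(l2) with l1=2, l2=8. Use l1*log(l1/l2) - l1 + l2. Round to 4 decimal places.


KL divergence for Poisson:
KL = l1*log(l1/l2) - l1 + l2.
l1 = 2, l2 = 8.
log(2/8) = -1.386294.
l1*log(l1/l2) = 2 * -1.386294 = -2.772589.
KL = -2.772589 - 2 + 8 = 3.2274

3.2274


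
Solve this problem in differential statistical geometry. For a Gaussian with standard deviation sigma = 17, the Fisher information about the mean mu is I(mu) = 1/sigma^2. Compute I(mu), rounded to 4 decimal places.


The Fisher information for the mean of a normal distribution is I(mu) = 1/sigma^2.
sigma = 17, so sigma^2 = 289.
I(mu) = 1/289 = 0.0035

0.0035


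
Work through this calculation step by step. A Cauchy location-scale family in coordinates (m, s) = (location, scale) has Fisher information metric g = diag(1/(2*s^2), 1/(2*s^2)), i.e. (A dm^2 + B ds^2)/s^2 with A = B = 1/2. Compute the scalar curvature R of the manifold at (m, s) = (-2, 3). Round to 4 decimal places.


The metric has the form g = (A dm^2 + B ds^2)/s^2 with A = 1/2, B = 1/2.
Substitute u = sqrt(A/B)*m: g = B*(du^2 + ds^2)/s^2, i.e. B times the
Poincare upper half-plane metric, which has constant Gaussian curvature -1.
Scaling a 2D metric by a constant c divides the Gaussian curvature by c,
so K = -1/B = -1/(1/2) = -2.0000 everywhere (the point (m, s) = (-2, 3) is irrelevant:
the curvature is constant).
Scalar curvature in dimension 2: R = 2K = -2/(1/2) = -4.0000.

-4.0000


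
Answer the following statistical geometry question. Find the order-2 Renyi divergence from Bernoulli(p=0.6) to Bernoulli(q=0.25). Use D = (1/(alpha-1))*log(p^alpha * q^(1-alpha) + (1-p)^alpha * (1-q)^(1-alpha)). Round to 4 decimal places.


Renyi divergence of order alpha between Bernoulli distributions:
D = (1/(alpha-1))*log(p^alpha * q^(1-alpha) + (1-p)^alpha * (1-q)^(1-alpha)).
alpha = 2, p = 0.6, q = 0.25.
p^alpha * q^(1-alpha) = 0.6^2 * 0.25^-1 = 1.44.
(1-p)^alpha * (1-q)^(1-alpha) = 0.4^2 * 0.75^-1 = 0.213333.
sum = 1.44 + 0.213333 = 1.653333.
D = (1/1)*log(1.653333) = 0.5028

0.5028


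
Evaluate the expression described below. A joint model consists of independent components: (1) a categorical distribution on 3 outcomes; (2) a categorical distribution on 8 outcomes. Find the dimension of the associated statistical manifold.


The dimension of a statistical manifold equals the number of free
(independent) real parameters of the model. For a product of independent
blocks the parameter counts add.
- categorical on 3 outcomes (probabilities sum to 1): 3-1 = 2.
- categorical on 8 outcomes (probabilities sum to 1): 8-1 = 7.
Total = 2 + 7 = 9.
Dimension = 9

9


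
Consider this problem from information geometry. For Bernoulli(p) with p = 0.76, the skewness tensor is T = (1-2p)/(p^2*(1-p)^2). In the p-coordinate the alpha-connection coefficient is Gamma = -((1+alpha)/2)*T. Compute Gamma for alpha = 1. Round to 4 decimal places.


Skewness (Amari-Chentsov) tensor: T = (1-2p)/(p^2*(1-p)^2).
p = 0.76, 1-2p = -0.52, p^2 = 0.5776, (1-p)^2 = 0.0576.
T = -0.52/(0.5776 * 0.0576) = -15.629809.
In the p-coordinate, Gamma^(alpha) = Gamma^(0) - (alpha/2)*T with Gamma^(0) = (1/2)*g'(p) = -T/2,
so Gamma^(alpha) = -((1+alpha)/2)*T.
alpha = 1, -(1+alpha)/2 = -1.0.
Gamma = -1.0 * -15.629809 = 15.6298

15.6298


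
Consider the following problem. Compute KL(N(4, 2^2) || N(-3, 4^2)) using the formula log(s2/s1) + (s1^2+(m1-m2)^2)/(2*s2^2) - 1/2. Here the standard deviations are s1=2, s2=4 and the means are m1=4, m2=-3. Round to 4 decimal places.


KL divergence between normal distributions:
KL = log(s2/s1) + (s1^2 + (m1-m2)^2)/(2*s2^2) - 1/2.
log(4/2) = 0.693147.
(2^2 + (4--3)^2)/(2*4^2) = (4 + 49)/32 = 1.65625.
KL = 0.693147 + 1.65625 - 0.5 = 1.8494

1.8494


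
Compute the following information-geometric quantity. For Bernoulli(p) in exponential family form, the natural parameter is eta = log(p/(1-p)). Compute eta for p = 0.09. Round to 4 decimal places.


Natural parameter for Bernoulli: eta = log(p/(1-p)).
p = 0.09, 1-p = 0.91.
p/(1-p) = 0.098901.
eta = log(0.098901) = -2.3136

-2.3136


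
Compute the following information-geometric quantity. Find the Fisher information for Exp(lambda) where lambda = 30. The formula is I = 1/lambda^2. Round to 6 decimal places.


Fisher information for exponential: I(lambda) = 1/lambda^2.
lambda = 30, lambda^2 = 900.
I = 1/900 = 0.001111

0.001111


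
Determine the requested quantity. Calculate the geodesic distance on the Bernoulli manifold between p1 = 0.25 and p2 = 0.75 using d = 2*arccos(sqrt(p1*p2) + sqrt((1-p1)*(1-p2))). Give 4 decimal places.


Geodesic distance on Bernoulli manifold:
d(p1,p2) = 2*arccos(sqrt(p1*p2) + sqrt((1-p1)*(1-p2))).
sqrt(p1*p2) = sqrt(0.25*0.75) = 0.433013.
sqrt((1-p1)*(1-p2)) = sqrt(0.75*0.25) = 0.433013.
arg = 0.433013 + 0.433013 = 0.866025.
d = 2*arccos(0.866025) = 1.0472

1.0472


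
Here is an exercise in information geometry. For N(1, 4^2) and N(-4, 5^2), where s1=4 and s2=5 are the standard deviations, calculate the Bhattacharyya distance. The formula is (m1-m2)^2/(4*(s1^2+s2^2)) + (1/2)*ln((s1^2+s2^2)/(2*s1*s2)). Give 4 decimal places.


Bhattacharyya distance between two Gaussians:
DB = (m1-m2)^2/(4*(s1^2+s2^2)) + (1/2)*ln((s1^2+s2^2)/(2*s1*s2)).
(m1-m2)^2 = (5)^2 = 25.
s1^2+s2^2 = 16 + 25 = 41.
term1 = 25/164 = 0.152439.
term2 = 0.5*ln(41/40.0) = 0.012346.
DB = 0.152439 + 0.012346 = 0.1648

0.1648


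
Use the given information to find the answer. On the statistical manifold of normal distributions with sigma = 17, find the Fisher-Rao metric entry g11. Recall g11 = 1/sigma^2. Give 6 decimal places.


For the 2-parameter normal family, the Fisher metric has:
  g11 = 1/sigma^2, g22 = 2/sigma^2.
sigma = 17, sigma^2 = 289.
g11 = 0.003460

0.003460


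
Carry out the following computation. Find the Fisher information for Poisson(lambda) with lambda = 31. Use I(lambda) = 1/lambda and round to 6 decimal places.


Fisher information for Poisson: I(lambda) = 1/lambda.
lambda = 31.
I(lambda) = 1/31 = 0.032258

0.032258


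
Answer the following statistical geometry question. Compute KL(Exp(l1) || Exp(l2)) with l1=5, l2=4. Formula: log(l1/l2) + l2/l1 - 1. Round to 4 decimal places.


KL divergence for exponential family:
KL = log(l1/l2) + l2/l1 - 1.
log(5/4) = 0.223144.
4/5 = 0.8.
KL = 0.223144 + 0.8 - 1 = 0.0231

0.0231


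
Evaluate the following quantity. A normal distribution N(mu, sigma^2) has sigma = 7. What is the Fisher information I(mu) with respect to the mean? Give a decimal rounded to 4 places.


The Fisher information for the mean of a normal distribution is I(mu) = 1/sigma^2.
sigma = 7, so sigma^2 = 49.
I(mu) = 1/49 = 0.0204

0.0204


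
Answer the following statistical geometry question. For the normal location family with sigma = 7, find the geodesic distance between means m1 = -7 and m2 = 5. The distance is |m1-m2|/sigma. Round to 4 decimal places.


On the fixed-variance normal subfamily, geodesic distance = |m1-m2|/sigma.
|-7 - 5| = 12.
sigma = 7.
d = 12/7 = 1.7143

1.7143


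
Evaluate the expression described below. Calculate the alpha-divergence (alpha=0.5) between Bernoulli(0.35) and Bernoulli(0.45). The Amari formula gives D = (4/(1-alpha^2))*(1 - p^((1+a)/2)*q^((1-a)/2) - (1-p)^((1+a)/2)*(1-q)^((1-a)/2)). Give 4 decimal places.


Amari alpha-divergence:
D = (4/(1-alpha^2))*(1 - p^((1+a)/2)*q^((1-a)/2) - (1-p)^((1+a)/2)*(1-q)^((1-a)/2)).
alpha = 0.5, p = 0.35, q = 0.45.
e1 = (1+alpha)/2 = 0.75, e2 = (1-alpha)/2 = 0.25.
t1 = p^e1 * q^e2 = 0.35^0.75 * 0.45^0.25 = 0.372696.
t2 = (1-p)^e1 * (1-q)^e2 = 0.65^0.75 * 0.55^0.25 = 0.623413.
4/(1-alpha^2) = 5.333333.
D = 5.333333*(1 - 0.372696 - 0.623413) = 0.0208

0.0208


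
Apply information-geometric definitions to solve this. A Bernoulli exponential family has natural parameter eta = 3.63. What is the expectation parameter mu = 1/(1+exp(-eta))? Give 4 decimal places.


Dual coordinate (expectation parameter) for Bernoulli:
mu = 1/(1+exp(-eta)).
eta = 3.63.
exp(-eta) = exp(-3.63) = 0.026516.
mu = 1/(1+0.026516) = 0.9742

0.9742


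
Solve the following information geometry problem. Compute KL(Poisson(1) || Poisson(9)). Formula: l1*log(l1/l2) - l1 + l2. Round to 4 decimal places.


KL divergence for Poisson:
KL = l1*log(l1/l2) - l1 + l2.
l1 = 1, l2 = 9.
log(1/9) = -2.197225.
l1*log(l1/l2) = 1 * -2.197225 = -2.197225.
KL = -2.197225 - 1 + 9 = 5.8028

5.8028


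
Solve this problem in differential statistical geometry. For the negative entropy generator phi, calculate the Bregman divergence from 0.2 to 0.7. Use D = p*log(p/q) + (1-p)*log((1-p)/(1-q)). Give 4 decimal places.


Bregman divergence with negative entropy generator:
D = p*log(p/q) + (1-p)*log((1-p)/(1-q)).
p = 0.2, q = 0.7.
p*log(p/q) = 0.2*log(0.2/0.7) = -0.250553.
(1-p)*log((1-p)/(1-q)) = 0.8*log(0.8/0.3) = 0.784663.
D = -0.250553 + 0.784663 = 0.5341

0.5341


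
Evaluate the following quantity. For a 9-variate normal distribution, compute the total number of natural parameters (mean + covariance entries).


Exponential family dimension calculation:
For 9-dim MVN: mean has 9 params, covariance has 9*10/2 = 45 unique entries.
Total dim = 9 + 45 = 54.

54


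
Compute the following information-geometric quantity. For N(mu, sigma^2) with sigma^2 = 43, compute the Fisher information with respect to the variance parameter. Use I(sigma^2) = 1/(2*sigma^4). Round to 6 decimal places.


Fisher information for variance: I(sigma^2) = 1/(2*sigma^4).
sigma^2 = 43, so sigma^4 = 1849.
I = 1/(2*1849) = 1/3698 = 0.000270

0.000270


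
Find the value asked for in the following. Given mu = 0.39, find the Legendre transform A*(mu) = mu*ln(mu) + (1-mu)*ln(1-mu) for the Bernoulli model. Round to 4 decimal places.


Legendre transform for Bernoulli:
A*(mu) = mu*log(mu) + (1-mu)*log(1-mu).
mu = 0.39, 1-mu = 0.61.
mu*log(mu) = 0.39*log(0.39) = -0.367227.
(1-mu)*log(1-mu) = 0.61*log(0.61) = -0.301521.
A* = -0.367227 + -0.301521 = -0.6687

-0.6687


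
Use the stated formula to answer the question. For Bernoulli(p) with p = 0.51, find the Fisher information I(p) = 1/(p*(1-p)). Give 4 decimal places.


For Bernoulli(p), Fisher information is I(p) = 1/(p*(1-p)).
p = 0.51, 1-p = 0.49.
p*(1-p) = 0.2499.
I(p) = 1/0.2499 = 4.0016

4.0016


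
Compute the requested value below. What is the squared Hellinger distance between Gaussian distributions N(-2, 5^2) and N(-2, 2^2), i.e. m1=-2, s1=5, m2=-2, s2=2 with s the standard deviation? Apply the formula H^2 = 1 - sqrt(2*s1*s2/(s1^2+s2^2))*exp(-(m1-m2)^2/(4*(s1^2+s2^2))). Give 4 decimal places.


Squared Hellinger distance for Gaussians:
H^2 = 1 - sqrt(2*s1*s2/(s1^2+s2^2)) * exp(-(m1-m2)^2/(4*(s1^2+s2^2))).
s1^2 = 25, s2^2 = 4, s1^2+s2^2 = 29.
sqrt(2*5*2/(29)) = 0.830455.
(m1-m2)^2 = (0)^2 = 0.
exp(-0/(4*29)) = exp(0.0) = 1.0.
H^2 = 1 - 0.830455*1.0 = 0.1695

0.1695


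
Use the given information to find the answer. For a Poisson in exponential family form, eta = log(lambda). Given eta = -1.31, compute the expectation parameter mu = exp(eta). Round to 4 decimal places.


Expectation parameter for Poisson exponential family:
mu = exp(eta).
eta = -1.31.
mu = exp(-1.31) = 0.2698

0.2698


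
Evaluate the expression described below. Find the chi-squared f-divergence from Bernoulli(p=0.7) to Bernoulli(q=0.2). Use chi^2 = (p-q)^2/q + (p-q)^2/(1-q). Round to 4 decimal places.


Chi-squared divergence between Bernoulli distributions:
chi^2 = (p-q)^2/q + (p-q)^2/(1-q).
p = 0.7, q = 0.2, p-q = 0.5.
(p-q)^2 = 0.25.
term1 = 0.25/0.2 = 1.25.
term2 = 0.25/0.8 = 0.3125.
chi^2 = 1.25 + 0.3125 = 1.5625

1.5625


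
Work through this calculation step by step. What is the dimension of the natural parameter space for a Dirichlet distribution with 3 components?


Exponential family dimension calculation:
Dirichlet with 3 components has 3 natural parameters.

3


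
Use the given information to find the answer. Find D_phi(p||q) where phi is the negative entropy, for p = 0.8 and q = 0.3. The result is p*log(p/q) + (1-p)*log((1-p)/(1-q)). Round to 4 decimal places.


Bregman divergence with negative entropy generator:
D = p*log(p/q) + (1-p)*log((1-p)/(1-q)).
p = 0.8, q = 0.3.
p*log(p/q) = 0.8*log(0.8/0.3) = 0.784663.
(1-p)*log((1-p)/(1-q)) = 0.2*log(0.2/0.7) = -0.250553.
D = 0.784663 + -0.250553 = 0.5341

0.5341


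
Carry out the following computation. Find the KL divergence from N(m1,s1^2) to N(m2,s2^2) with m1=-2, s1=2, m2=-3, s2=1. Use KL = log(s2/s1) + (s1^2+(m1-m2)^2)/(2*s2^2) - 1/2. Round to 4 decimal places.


KL divergence between normal distributions:
KL = log(s2/s1) + (s1^2 + (m1-m2)^2)/(2*s2^2) - 1/2.
log(1/2) = -0.693147.
(2^2 + (-2--3)^2)/(2*1^2) = (4 + 1)/2 = 2.5.
KL = -0.693147 + 2.5 - 0.5 = 1.3069

1.3069


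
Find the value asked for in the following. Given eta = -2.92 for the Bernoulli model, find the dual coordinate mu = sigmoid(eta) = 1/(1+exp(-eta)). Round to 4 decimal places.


Dual coordinate (expectation parameter) for Bernoulli:
mu = 1/(1+exp(-eta)).
eta = -2.92.
exp(-eta) = exp(2.92) = 18.541287.
mu = 1/(1+18.541287) = 0.0512

0.0512


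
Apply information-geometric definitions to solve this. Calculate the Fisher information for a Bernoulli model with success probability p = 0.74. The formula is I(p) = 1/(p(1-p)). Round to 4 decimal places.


For Bernoulli(p), Fisher information is I(p) = 1/(p*(1-p)).
p = 0.74, 1-p = 0.26.
p*(1-p) = 0.1924.
I(p) = 1/0.1924 = 5.1975

5.1975


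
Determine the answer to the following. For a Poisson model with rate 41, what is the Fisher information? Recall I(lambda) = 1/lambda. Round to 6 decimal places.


Fisher information for Poisson: I(lambda) = 1/lambda.
lambda = 41.
I(lambda) = 1/41 = 0.024390

0.024390


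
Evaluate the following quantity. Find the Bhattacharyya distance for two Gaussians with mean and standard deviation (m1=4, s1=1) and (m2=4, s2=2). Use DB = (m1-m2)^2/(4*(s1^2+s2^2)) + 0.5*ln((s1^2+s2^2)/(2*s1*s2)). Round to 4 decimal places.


Bhattacharyya distance between two Gaussians:
DB = (m1-m2)^2/(4*(s1^2+s2^2)) + (1/2)*ln((s1^2+s2^2)/(2*s1*s2)).
(m1-m2)^2 = (0)^2 = 0.
s1^2+s2^2 = 1 + 4 = 5.
term1 = 0/20 = 0.0.
term2 = 0.5*ln(5/4.0) = 0.111572.
DB = 0.0 + 0.111572 = 0.1116

0.1116


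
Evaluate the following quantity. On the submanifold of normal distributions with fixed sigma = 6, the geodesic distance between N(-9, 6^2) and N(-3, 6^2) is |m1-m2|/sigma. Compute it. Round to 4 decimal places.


On the fixed-variance normal subfamily, geodesic distance = |m1-m2|/sigma.
|-9 - -3| = 6.
sigma = 6.
d = 6/6 = 1.0000

1.0000


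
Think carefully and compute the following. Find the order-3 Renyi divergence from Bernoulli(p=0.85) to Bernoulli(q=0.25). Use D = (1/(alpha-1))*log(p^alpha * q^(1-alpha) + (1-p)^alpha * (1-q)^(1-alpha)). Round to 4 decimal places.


Renyi divergence of order alpha between Bernoulli distributions:
D = (1/(alpha-1))*log(p^alpha * q^(1-alpha) + (1-p)^alpha * (1-q)^(1-alpha)).
alpha = 3, p = 0.85, q = 0.25.
p^alpha * q^(1-alpha) = 0.85^3 * 0.25^-2 = 9.826.
(1-p)^alpha * (1-q)^(1-alpha) = 0.15^3 * 0.75^-2 = 0.006.
sum = 9.826 + 0.006 = 9.832.
D = (1/2)*log(9.832) = 1.1428

1.1428


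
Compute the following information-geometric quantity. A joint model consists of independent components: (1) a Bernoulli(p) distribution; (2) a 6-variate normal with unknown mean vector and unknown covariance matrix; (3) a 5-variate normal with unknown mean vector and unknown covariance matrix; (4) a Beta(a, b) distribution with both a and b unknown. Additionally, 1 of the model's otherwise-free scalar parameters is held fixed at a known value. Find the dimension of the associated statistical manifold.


The dimension of a statistical manifold equals the number of free
(independent) real parameters of the model. For a product of independent
blocks the parameter counts add.
- Bernoulli (p): 1.
- 6-variate normal: 6 (mean) + 6*7/2 = 21 (symmetric covariance) = 27.
- 5-variate normal: 5 (mean) + 5*6/2 = 15 (symmetric covariance) = 20.
- Beta (a, b): 2.
Total = 1 + 27 + 20 + 2 = 50.
1 parameter(s) fixed at known values: 50 - 1 = 49.
Dimension = 49

49


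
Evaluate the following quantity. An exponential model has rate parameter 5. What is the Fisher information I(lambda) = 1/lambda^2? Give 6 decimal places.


Fisher information for exponential: I(lambda) = 1/lambda^2.
lambda = 5, lambda^2 = 25.
I = 1/25 = 0.040000

0.040000


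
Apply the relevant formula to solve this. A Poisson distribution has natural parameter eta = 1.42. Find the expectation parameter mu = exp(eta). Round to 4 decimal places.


Expectation parameter for Poisson exponential family:
mu = exp(eta).
eta = 1.42.
mu = exp(1.42) = 4.1371

4.1371


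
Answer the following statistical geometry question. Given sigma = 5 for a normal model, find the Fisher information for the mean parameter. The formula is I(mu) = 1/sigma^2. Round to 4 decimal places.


The Fisher information for the mean of a normal distribution is I(mu) = 1/sigma^2.
sigma = 5, so sigma^2 = 25.
I(mu) = 1/25 = 0.0400

0.0400


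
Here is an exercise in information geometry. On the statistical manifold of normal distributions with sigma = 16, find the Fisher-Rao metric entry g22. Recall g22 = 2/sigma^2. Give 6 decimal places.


For the 2-parameter normal family, the Fisher metric has:
  g11 = 1/sigma^2, g22 = 2/sigma^2.
sigma = 16, sigma^2 = 256.
g22 = 0.007813

0.007813


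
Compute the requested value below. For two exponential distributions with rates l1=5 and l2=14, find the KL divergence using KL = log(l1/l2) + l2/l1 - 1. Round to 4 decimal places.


KL divergence for exponential family:
KL = log(l1/l2) + l2/l1 - 1.
log(5/14) = -1.029619.
14/5 = 2.8.
KL = -1.029619 + 2.8 - 1 = 0.7704

0.7704


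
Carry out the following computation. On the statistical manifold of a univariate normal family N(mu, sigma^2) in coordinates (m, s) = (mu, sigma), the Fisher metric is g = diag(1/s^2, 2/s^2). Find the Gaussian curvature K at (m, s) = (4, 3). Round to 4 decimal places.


The metric has the form g = (A dm^2 + B ds^2)/s^2 with A = 1, B = 2.
Substitute u = sqrt(A/B)*m: g = B*(du^2 + ds^2)/s^2, i.e. B times the
Poincare upper half-plane metric, which has constant Gaussian curvature -1.
Scaling a 2D metric by a constant c divides the Gaussian curvature by c,
so K = -1/B = -1/(2) = -0.5000 everywhere (the point (m, s) = (4, 3) is irrelevant:
the curvature is constant).
The requested Gaussian curvature is K = -0.5000.

-0.5000


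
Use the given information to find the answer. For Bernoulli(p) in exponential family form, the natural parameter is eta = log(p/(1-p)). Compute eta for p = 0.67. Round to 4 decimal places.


Natural parameter for Bernoulli: eta = log(p/(1-p)).
p = 0.67, 1-p = 0.33.
p/(1-p) = 2.030303.
eta = log(2.030303) = 0.7082

0.7082


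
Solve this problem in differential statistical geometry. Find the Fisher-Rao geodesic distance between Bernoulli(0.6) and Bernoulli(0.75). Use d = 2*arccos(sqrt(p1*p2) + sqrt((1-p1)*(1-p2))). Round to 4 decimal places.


Geodesic distance on Bernoulli manifold:
d(p1,p2) = 2*arccos(sqrt(p1*p2) + sqrt((1-p1)*(1-p2))).
sqrt(p1*p2) = sqrt(0.6*0.75) = 0.67082.
sqrt((1-p1)*(1-p2)) = sqrt(0.4*0.25) = 0.316228.
arg = 0.67082 + 0.316228 = 0.987048.
d = 2*arccos(0.987048) = 0.3222

0.3222


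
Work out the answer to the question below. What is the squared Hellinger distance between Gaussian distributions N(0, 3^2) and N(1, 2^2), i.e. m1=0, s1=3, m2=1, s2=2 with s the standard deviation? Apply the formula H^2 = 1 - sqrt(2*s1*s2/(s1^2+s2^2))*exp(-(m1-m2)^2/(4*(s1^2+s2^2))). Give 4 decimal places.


Squared Hellinger distance for Gaussians:
H^2 = 1 - sqrt(2*s1*s2/(s1^2+s2^2)) * exp(-(m1-m2)^2/(4*(s1^2+s2^2))).
s1^2 = 9, s2^2 = 4, s1^2+s2^2 = 13.
sqrt(2*3*2/(13)) = 0.960769.
(m1-m2)^2 = (-1)^2 = 1.
exp(-1/(4*13)) = exp(-0.019231) = 0.980953.
H^2 = 1 - 0.960769*0.980953 = 0.0575

0.0575


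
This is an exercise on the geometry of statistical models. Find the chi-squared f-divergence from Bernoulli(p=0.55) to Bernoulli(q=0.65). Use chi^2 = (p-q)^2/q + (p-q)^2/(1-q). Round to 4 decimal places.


Chi-squared divergence between Bernoulli distributions:
chi^2 = (p-q)^2/q + (p-q)^2/(1-q).
p = 0.55, q = 0.65, p-q = -0.1.
(p-q)^2 = 0.01.
term1 = 0.01/0.65 = 0.015385.
term2 = 0.01/0.35 = 0.028571.
chi^2 = 0.015385 + 0.028571 = 0.0440

0.0440


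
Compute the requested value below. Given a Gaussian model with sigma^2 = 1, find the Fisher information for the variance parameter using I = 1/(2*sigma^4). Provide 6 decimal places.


Fisher information for variance: I(sigma^2) = 1/(2*sigma^4).
sigma^2 = 1, so sigma^4 = 1.
I = 1/(2*1) = 1/2 = 0.500000

0.500000


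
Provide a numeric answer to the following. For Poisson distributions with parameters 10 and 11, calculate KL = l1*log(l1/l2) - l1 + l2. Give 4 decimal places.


KL divergence for Poisson:
KL = l1*log(l1/l2) - l1 + l2.
l1 = 10, l2 = 11.
log(10/11) = -0.09531.
l1*log(l1/l2) = 10 * -0.09531 = -0.953102.
KL = -0.953102 - 10 + 11 = 0.0469

0.0469


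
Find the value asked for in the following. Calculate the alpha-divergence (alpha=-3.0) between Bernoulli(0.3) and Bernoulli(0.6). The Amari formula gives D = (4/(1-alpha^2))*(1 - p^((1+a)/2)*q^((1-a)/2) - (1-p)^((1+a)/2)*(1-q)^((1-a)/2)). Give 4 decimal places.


Amari alpha-divergence:
D = (4/(1-alpha^2))*(1 - p^((1+a)/2)*q^((1-a)/2) - (1-p)^((1+a)/2)*(1-q)^((1-a)/2)).
alpha = -3.0, p = 0.3, q = 0.6.
e1 = (1+alpha)/2 = -1.0, e2 = (1-alpha)/2 = 2.0.
t1 = p^e1 * q^e2 = 0.3^-1.0 * 0.6^2.0 = 1.2.
t2 = (1-p)^e1 * (1-q)^e2 = 0.7^-1.0 * 0.4^2.0 = 0.228571.
4/(1-alpha^2) = -0.5.
D = -0.5*(1 - 1.2 - 0.228571) = 0.2143

0.2143


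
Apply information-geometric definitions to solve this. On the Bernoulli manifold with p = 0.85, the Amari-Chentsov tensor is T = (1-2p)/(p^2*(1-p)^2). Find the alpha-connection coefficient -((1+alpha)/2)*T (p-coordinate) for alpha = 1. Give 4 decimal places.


Skewness (Amari-Chentsov) tensor: T = (1-2p)/(p^2*(1-p)^2).
p = 0.85, 1-2p = -0.7, p^2 = 0.7225, (1-p)^2 = 0.0225.
T = -0.7/(0.7225 * 0.0225) = -43.060361.
In the p-coordinate, Gamma^(alpha) = Gamma^(0) - (alpha/2)*T with Gamma^(0) = (1/2)*g'(p) = -T/2,
so Gamma^(alpha) = -((1+alpha)/2)*T.
alpha = 1, -(1+alpha)/2 = -1.0.
Gamma = -1.0 * -43.060361 = 43.0604

43.0604


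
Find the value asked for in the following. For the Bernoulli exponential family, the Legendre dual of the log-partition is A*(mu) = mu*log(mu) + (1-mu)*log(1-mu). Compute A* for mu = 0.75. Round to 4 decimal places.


Legendre transform for Bernoulli:
A*(mu) = mu*log(mu) + (1-mu)*log(1-mu).
mu = 0.75, 1-mu = 0.25.
mu*log(mu) = 0.75*log(0.75) = -0.215762.
(1-mu)*log(1-mu) = 0.25*log(0.25) = -0.346574.
A* = -0.215762 + -0.346574 = -0.5623

-0.5623


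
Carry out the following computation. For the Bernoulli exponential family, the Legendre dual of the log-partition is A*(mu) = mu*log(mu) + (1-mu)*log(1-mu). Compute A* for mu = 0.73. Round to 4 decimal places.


Legendre transform for Bernoulli:
A*(mu) = mu*log(mu) + (1-mu)*log(1-mu).
mu = 0.73, 1-mu = 0.27.
mu*log(mu) = 0.73*log(0.73) = -0.229739.
(1-mu)*log(1-mu) = 0.27*log(0.27) = -0.35352.
A* = -0.229739 + -0.35352 = -0.5833

-0.5833


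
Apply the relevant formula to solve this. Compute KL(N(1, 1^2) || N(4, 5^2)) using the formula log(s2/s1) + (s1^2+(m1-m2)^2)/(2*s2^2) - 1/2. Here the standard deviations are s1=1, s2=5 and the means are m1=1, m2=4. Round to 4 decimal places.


KL divergence between normal distributions:
KL = log(s2/s1) + (s1^2 + (m1-m2)^2)/(2*s2^2) - 1/2.
log(5/1) = 1.609438.
(1^2 + (1-4)^2)/(2*5^2) = (1 + 9)/50 = 0.2.
KL = 1.609438 + 0.2 - 0.5 = 1.3094

1.3094


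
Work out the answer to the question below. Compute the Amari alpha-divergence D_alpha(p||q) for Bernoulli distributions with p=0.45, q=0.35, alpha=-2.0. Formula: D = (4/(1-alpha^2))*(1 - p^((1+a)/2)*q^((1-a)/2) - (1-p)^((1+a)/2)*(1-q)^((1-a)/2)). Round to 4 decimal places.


Amari alpha-divergence:
D = (4/(1-alpha^2))*(1 - p^((1+a)/2)*q^((1-a)/2) - (1-p)^((1+a)/2)*(1-q)^((1-a)/2)).
alpha = -2.0, p = 0.45, q = 0.35.
e1 = (1+alpha)/2 = -0.5, e2 = (1-alpha)/2 = 1.5.
t1 = p^e1 * q^e2 = 0.45^-0.5 * 0.35^1.5 = 0.308671.
t2 = (1-p)^e1 * (1-q)^e2 = 0.55^-0.5 * 0.65^1.5 = 0.706624.
4/(1-alpha^2) = -1.333333.
D = -1.333333*(1 - 0.308671 - 0.706624) = 0.0204

0.0204


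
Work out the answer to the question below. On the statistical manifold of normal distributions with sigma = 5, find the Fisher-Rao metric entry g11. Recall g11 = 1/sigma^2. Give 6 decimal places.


For the 2-parameter normal family, the Fisher metric has:
  g11 = 1/sigma^2, g22 = 2/sigma^2.
sigma = 5, sigma^2 = 25.
g11 = 0.040000

0.040000


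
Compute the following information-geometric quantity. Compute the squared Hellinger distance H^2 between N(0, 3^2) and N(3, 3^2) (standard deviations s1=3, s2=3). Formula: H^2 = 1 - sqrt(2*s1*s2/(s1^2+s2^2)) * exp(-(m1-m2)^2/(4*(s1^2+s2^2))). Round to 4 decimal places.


Squared Hellinger distance for Gaussians:
H^2 = 1 - sqrt(2*s1*s2/(s1^2+s2^2)) * exp(-(m1-m2)^2/(4*(s1^2+s2^2))).
s1^2 = 9, s2^2 = 9, s1^2+s2^2 = 18.
sqrt(2*3*3/(18)) = 1.0.
(m1-m2)^2 = (-3)^2 = 9.
exp(-9/(4*18)) = exp(-0.125) = 0.882497.
H^2 = 1 - 1.0*0.882497 = 0.1175

0.1175


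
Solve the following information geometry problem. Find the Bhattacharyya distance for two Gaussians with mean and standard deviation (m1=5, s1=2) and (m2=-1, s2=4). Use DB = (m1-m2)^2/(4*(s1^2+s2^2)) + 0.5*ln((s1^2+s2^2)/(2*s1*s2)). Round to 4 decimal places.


Bhattacharyya distance between two Gaussians:
DB = (m1-m2)^2/(4*(s1^2+s2^2)) + (1/2)*ln((s1^2+s2^2)/(2*s1*s2)).
(m1-m2)^2 = (6)^2 = 36.
s1^2+s2^2 = 4 + 16 = 20.
term1 = 36/80 = 0.45.
term2 = 0.5*ln(20/16.0) = 0.111572.
DB = 0.45 + 0.111572 = 0.5616

0.5616


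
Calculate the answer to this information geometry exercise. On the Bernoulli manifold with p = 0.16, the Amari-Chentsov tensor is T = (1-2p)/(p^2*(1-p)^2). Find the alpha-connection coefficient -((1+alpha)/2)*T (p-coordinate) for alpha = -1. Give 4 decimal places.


Skewness (Amari-Chentsov) tensor: T = (1-2p)/(p^2*(1-p)^2).
p = 0.16, 1-2p = 0.68, p^2 = 0.0256, (1-p)^2 = 0.7056.
T = 0.68/(0.0256 * 0.7056) = 37.645266.
In the p-coordinate, Gamma^(alpha) = Gamma^(0) - (alpha/2)*T with Gamma^(0) = (1/2)*g'(p) = -T/2,
so Gamma^(alpha) = -((1+alpha)/2)*T.
alpha = -1, -(1+alpha)/2 = 0.0.
Gamma = 0.0 * 37.645266 = 0.0000

0.0000


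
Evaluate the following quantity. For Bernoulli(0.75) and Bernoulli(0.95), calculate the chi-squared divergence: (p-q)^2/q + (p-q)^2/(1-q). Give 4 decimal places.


Chi-squared divergence between Bernoulli distributions:
chi^2 = (p-q)^2/q + (p-q)^2/(1-q).
p = 0.75, q = 0.95, p-q = -0.2.
(p-q)^2 = 0.04.
term1 = 0.04/0.95 = 0.042105.
term2 = 0.04/0.05 = 0.8.
chi^2 = 0.042105 + 0.8 = 0.8421

0.8421


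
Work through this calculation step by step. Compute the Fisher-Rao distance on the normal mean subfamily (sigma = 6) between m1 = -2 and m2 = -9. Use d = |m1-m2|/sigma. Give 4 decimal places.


On the fixed-variance normal subfamily, geodesic distance = |m1-m2|/sigma.
|-2 - -9| = 7.
sigma = 6.
d = 7/6 = 1.1667

1.1667


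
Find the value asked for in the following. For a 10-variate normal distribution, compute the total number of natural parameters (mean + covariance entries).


Exponential family dimension calculation:
For 10-dim MVN: mean has 10 params, covariance has 10*11/2 = 55 unique entries.
Total dim = 10 + 55 = 65.

65


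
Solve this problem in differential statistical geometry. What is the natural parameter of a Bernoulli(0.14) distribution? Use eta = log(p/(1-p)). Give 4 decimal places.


Natural parameter for Bernoulli: eta = log(p/(1-p)).
p = 0.14, 1-p = 0.86.
p/(1-p) = 0.162791.
eta = log(0.162791) = -1.8153

-1.8153


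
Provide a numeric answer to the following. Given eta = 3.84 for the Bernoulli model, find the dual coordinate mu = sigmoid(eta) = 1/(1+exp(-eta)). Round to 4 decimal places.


Dual coordinate (expectation parameter) for Bernoulli:
mu = 1/(1+exp(-eta)).
eta = 3.84.
exp(-eta) = exp(-3.84) = 0.021494.
mu = 1/(1+0.021494) = 0.9790

0.9790


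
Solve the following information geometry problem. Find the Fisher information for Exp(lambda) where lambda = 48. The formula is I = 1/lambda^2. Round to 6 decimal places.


Fisher information for exponential: I(lambda) = 1/lambda^2.
lambda = 48, lambda^2 = 2304.
I = 1/2304 = 0.000434

0.000434


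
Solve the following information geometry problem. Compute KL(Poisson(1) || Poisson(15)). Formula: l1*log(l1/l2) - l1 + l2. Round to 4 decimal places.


KL divergence for Poisson:
KL = l1*log(l1/l2) - l1 + l2.
l1 = 1, l2 = 15.
log(1/15) = -2.70805.
l1*log(l1/l2) = 1 * -2.70805 = -2.70805.
KL = -2.70805 - 1 + 15 = 11.2919

11.2919


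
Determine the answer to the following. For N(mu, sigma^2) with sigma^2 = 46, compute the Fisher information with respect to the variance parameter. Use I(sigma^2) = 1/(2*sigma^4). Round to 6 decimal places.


Fisher information for variance: I(sigma^2) = 1/(2*sigma^4).
sigma^2 = 46, so sigma^4 = 2116.
I = 1/(2*2116) = 1/4232 = 0.000236

0.000236


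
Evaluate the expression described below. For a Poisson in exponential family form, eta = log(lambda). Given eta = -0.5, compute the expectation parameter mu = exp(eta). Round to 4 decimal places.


Expectation parameter for Poisson exponential family:
mu = exp(eta).
eta = -0.5.
mu = exp(-0.5) = 0.6065

0.6065
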